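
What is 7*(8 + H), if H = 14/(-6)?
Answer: 119/3 ≈ 39.667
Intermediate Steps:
H = -7/3 (H = 14*(-⅙) = -7/3 ≈ -2.3333)
7*(8 + H) = 7*(8 - 7/3) = 7*(17/3) = 119/3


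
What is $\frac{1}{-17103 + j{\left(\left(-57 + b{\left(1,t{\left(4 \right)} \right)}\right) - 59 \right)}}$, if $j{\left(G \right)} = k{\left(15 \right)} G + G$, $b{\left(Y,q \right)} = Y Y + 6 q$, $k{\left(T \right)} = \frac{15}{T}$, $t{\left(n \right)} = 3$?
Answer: $- \frac{1}{17297} \approx -5.7813 \cdot 10^{-5}$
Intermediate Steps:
$b{\left(Y,q \right)} = Y^{2} + 6 q$
$j{\left(G \right)} = 2 G$ ($j{\left(G \right)} = \frac{15}{15} G + G = 15 \cdot \frac{1}{15} G + G = 1 G + G = G + G = 2 G$)
$\frac{1}{-17103 + j{\left(\left(-57 + b{\left(1,t{\left(4 \right)} \right)}\right) - 59 \right)}} = \frac{1}{-17103 + 2 \left(\left(-57 + \left(1^{2} + 6 \cdot 3\right)\right) - 59\right)} = \frac{1}{-17103 + 2 \left(\left(-57 + \left(1 + 18\right)\right) - 59\right)} = \frac{1}{-17103 + 2 \left(\left(-57 + 19\right) - 59\right)} = \frac{1}{-17103 + 2 \left(-38 - 59\right)} = \frac{1}{-17103 + 2 \left(-97\right)} = \frac{1}{-17103 - 194} = \frac{1}{-17297} = - \frac{1}{17297}$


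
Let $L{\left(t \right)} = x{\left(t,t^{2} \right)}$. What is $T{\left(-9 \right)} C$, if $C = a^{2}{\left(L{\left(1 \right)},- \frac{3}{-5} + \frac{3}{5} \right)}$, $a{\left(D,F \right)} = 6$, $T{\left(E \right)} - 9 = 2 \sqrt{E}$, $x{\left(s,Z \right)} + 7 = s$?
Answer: $324 + 216 i \approx 324.0 + 216.0 i$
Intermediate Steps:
$x{\left(s,Z \right)} = -7 + s$
$L{\left(t \right)} = -7 + t$
$T{\left(E \right)} = 9 + 2 \sqrt{E}$
$C = 36$ ($C = 6^{2} = 36$)
$T{\left(-9 \right)} C = \left(9 + 2 \sqrt{-9}\right) 36 = \left(9 + 2 \cdot 3 i\right) 36 = \left(9 + 6 i\right) 36 = 324 + 216 i$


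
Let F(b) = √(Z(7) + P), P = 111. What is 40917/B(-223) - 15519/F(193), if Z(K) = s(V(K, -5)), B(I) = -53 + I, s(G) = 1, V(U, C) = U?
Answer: -593/4 - 2217*√7/4 ≈ -1614.7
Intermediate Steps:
Z(K) = 1
F(b) = 4*√7 (F(b) = √(1 + 111) = √112 = 4*√7)
40917/B(-223) - 15519/F(193) = 40917/(-53 - 223) - 15519*√7/28 = 40917/(-276) - 2217*√7/4 = 40917*(-1/276) - 2217*√7/4 = -593/4 - 2217*√7/4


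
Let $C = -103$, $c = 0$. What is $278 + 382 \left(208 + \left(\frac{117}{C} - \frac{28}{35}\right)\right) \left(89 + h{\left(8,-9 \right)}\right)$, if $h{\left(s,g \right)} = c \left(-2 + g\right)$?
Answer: $\frac{3608112924}{515} \approx 7.006 \cdot 10^{6}$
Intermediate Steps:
$h{\left(s,g \right)} = 0$ ($h{\left(s,g \right)} = 0 \left(-2 + g\right) = 0$)
$278 + 382 \left(208 + \left(\frac{117}{C} - \frac{28}{35}\right)\right) \left(89 + h{\left(8,-9 \right)}\right) = 278 + 382 \left(208 + \left(\frac{117}{-103} - \frac{28}{35}\right)\right) \left(89 + 0\right) = 278 + 382 \left(208 + \left(117 \left(- \frac{1}{103}\right) - \frac{4}{5}\right)\right) 89 = 278 + 382 \left(208 - \frac{997}{515}\right) 89 = 278 + 382 \cdot \frac{106123}{515} \cdot 89 = 278 + 382 \cdot \frac{9444947}{515} = 278 + \frac{3607969754}{515} = \frac{3608112924}{515}$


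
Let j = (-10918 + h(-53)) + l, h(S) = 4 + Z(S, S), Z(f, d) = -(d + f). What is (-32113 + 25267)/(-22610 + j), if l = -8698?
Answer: 3423/21058 ≈ 0.16255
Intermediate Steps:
Z(f, d) = -d - f
h(S) = 4 - 2*S (h(S) = 4 + (-S - S) = 4 - 2*S)
j = -19506 (j = (-10918 + (4 - 2*(-53))) - 8698 = (-10918 + (4 + 106)) - 8698 = (-10918 + 110) - 8698 = -10808 - 8698 = -19506)
(-32113 + 25267)/(-22610 + j) = (-32113 + 25267)/(-22610 - 19506) = -6846/(-42116) = -6846*(-1/42116) = 3423/21058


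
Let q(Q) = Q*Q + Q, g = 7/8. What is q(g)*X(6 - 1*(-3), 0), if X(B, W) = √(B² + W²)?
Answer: 945/64 ≈ 14.766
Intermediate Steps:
g = 7/8 (g = 7*(⅛) = 7/8 ≈ 0.87500)
q(Q) = Q + Q² (q(Q) = Q² + Q = Q + Q²)
q(g)*X(6 - 1*(-3), 0) = (7*(1 + 7/8)/8)*√((6 - 1*(-3))² + 0²) = ((7/8)*(15/8))*√((6 + 3)² + 0) = 105*√(9² + 0)/64 = 105*√(81 + 0)/64 = 105*√81/64 = (105/64)*9 = 945/64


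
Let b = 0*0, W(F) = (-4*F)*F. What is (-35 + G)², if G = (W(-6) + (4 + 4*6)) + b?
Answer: 22801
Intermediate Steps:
W(F) = -4*F²
b = 0
G = -116 (G = (-4*(-6)² + (4 + 4*6)) + 0 = (-4*36 + (4 + 24)) + 0 = (-144 + 28) + 0 = -116 + 0 = -116)
(-35 + G)² = (-35 - 116)² = (-151)² = 22801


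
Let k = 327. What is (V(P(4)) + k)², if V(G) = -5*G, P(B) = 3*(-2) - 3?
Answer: 138384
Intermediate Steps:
P(B) = -9 (P(B) = -6 - 3 = -9)
(V(P(4)) + k)² = (-5*(-9) + 327)² = (45 + 327)² = 372² = 138384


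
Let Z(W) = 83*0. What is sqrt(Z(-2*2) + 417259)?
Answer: sqrt(417259) ≈ 645.96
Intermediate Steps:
Z(W) = 0
sqrt(Z(-2*2) + 417259) = sqrt(0 + 417259) = sqrt(417259)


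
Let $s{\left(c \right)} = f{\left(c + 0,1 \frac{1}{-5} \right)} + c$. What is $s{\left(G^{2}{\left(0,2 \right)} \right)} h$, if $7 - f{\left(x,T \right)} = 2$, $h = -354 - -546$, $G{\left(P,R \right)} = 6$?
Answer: $7872$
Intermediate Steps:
$h = 192$ ($h = -354 + 546 = 192$)
$f{\left(x,T \right)} = 5$ ($f{\left(x,T \right)} = 7 - 2 = 5$)
$s{\left(c \right)} = 5 + c$
$s{\left(G^{2}{\left(0,2 \right)} \right)} h = \left(5 + 6^{2}\right) 192 = \left(5 + 36\right) 192 = 41 \cdot 192 = 7872$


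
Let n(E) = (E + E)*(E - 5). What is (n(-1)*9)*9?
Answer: 972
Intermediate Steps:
n(E) = 2*E*(-5 + E) (n(E) = (2*E)*(-5 + E) = 2*E*(-5 + E))
(n(-1)*9)*9 = ((2*(-1)*(-5 - 1))*9)*9 = ((2*(-1)*(-6))*9)*9 = (12*9)*9 = 108*9 = 972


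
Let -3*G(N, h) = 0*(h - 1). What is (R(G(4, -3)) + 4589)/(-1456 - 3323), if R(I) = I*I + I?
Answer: -4589/4779 ≈ -0.96024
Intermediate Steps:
G(N, h) = 0 (G(N, h) = -0*(h - 1) = -0*(-1 + h) = -⅓*0 = 0)
R(I) = I + I² (R(I) = I² + I = I + I²)
(R(G(4, -3)) + 4589)/(-1456 - 3323) = (0*(1 + 0) + 4589)/(-1456 - 3323) = (0*1 + 4589)/(-4779) = (0 + 4589)*(-1/4779) = 4589*(-1/4779) = -4589/4779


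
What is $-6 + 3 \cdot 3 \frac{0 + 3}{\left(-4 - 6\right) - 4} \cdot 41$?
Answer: $- \frac{1191}{14} \approx -85.071$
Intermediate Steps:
$-6 + 3 \cdot 3 \frac{0 + 3}{\left(-4 - 6\right) - 4} \cdot 41 = -6 + 9 \frac{3}{\left(-4 - 6\right) - 4} \cdot 41 = -6 + 9 \frac{3}{-10 - 4} \cdot 41 = -6 + 9 \frac{3}{-14} \cdot 41 = -6 + 9 \cdot 3 \left(- \frac{1}{14}\right) 41 = -6 + 9 \left(- \frac{3}{14}\right) 41 = -6 - \frac{1107}{14} = - \frac{1191}{14}$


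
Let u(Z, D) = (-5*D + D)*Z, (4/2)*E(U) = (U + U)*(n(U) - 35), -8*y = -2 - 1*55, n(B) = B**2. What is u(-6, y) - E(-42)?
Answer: 72789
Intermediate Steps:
y = 57/8 (y = -(-2 - 1*55)/8 = -(-2 - 55)/8 = -1/8*(-57) = 57/8 ≈ 7.1250)
E(U) = U*(-35 + U**2) (E(U) = ((U + U)*(U**2 - 35))/2 = ((2*U)*(-35 + U**2))/2 = (2*U*(-35 + U**2))/2 = U*(-35 + U**2))
u(Z, D) = -4*D*Z (u(Z, D) = (-4*D)*Z = -4*D*Z)
u(-6, y) - E(-42) = -4*57/8*(-6) - (-42)*(-35 + (-42)**2) = 171 - (-42)*(-35 + 1764) = 171 - (-42)*1729 = 171 - 1*(-72618) = 171 + 72618 = 72789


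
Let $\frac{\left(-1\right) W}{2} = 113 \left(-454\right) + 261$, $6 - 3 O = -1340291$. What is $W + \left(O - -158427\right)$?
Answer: $\frac{2121824}{3} \approx 7.0728 \cdot 10^{5}$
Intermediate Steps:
$O = \frac{1340297}{3}$ ($O = 2 - - \frac{1340291}{3} = 2 + \frac{1340291}{3} = \frac{1340297}{3} \approx 4.4677 \cdot 10^{5}$)
$W = 102082$ ($W = - 2 \left(113 \left(-454\right) + 261\right) = - 2 \left(-51302 + 261\right) = \left(-2\right) \left(-51041\right) = 102082$)
$W + \left(O - -158427\right) = 102082 + \left(\frac{1340297}{3} - -158427\right) = 102082 + \left(\frac{1340297}{3} + 158427\right) = 102082 + \frac{1815578}{3} = \frac{2121824}{3}$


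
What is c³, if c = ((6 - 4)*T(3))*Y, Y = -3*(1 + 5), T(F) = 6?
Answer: -10077696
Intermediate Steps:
Y = -18 (Y = -3*6 = -18)
c = -216 (c = ((6 - 4)*6)*(-18) = (2*6)*(-18) = 12*(-18) = -216)
c³ = (-216)³ = -10077696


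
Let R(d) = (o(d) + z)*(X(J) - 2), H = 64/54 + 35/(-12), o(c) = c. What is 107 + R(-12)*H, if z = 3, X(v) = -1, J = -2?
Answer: 241/4 ≈ 60.250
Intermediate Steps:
H = -187/108 (H = 64*(1/54) + 35*(-1/12) = 32/27 - 35/12 = -187/108 ≈ -1.7315)
R(d) = -9 - 3*d (R(d) = (d + 3)*(-1 - 2) = (3 + d)*(-3) = -9 - 3*d)
107 + R(-12)*H = 107 + (-9 - 3*(-12))*(-187/108) = 107 + (-9 + 36)*(-187/108) = 107 + 27*(-187/108) = 107 - 187/4 = 241/4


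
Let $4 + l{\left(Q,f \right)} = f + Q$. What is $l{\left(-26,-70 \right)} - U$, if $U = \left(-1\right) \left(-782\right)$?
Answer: $-882$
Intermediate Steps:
$l{\left(Q,f \right)} = -4 + Q + f$ ($l{\left(Q,f \right)} = -4 + \left(f + Q\right) = -4 + \left(Q + f\right) = -4 + Q + f$)
$U = 782$
$l{\left(-26,-70 \right)} - U = \left(-4 - 26 - 70\right) - 782 = -100 - 782 = -882$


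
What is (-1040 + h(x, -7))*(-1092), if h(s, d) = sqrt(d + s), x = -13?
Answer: 1135680 - 2184*I*sqrt(5) ≈ 1.1357e+6 - 4883.6*I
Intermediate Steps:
(-1040 + h(x, -7))*(-1092) = (-1040 + sqrt(-7 - 13))*(-1092) = (-1040 + sqrt(-20))*(-1092) = (-1040 + 2*I*sqrt(5))*(-1092) = 1135680 - 2184*I*sqrt(5)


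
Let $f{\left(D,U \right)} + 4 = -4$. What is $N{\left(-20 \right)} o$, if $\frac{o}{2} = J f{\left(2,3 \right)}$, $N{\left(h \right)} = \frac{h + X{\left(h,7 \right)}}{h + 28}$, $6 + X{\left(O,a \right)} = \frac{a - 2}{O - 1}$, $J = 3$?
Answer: $\frac{1102}{7} \approx 157.43$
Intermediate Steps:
$f{\left(D,U \right)} = -8$ ($f{\left(D,U \right)} = -4 - 4 = -8$)
$X{\left(O,a \right)} = -6 + \frac{-2 + a}{-1 + O}$ ($X{\left(O,a \right)} = -6 + \frac{a - 2}{O - 1} = -6 + \frac{-2 + a}{-1 + O}$)
$N{\left(h \right)} = \frac{h + \frac{11 - 6 h}{-1 + h}}{28 + h}$ ($N{\left(h \right)} = \frac{h + \frac{4 + 7 - 6 h}{-1 + h}}{h + 28} = \frac{h + \frac{11 - 6 h}{-1 + h}}{28 + h}$)
$o = -48$ ($o = 2 \cdot 3 \left(-8\right) = 2 \left(-24\right) = -48$)
$N{\left(-20 \right)} o = \frac{11 - -120 - 20 \left(-1 - 20\right)}{\left(-1 - 20\right) \left(28 - 20\right)} \left(-48\right) = \frac{11 + 120 - -420}{\left(-21\right) 8} \left(-48\right) = \left(- \frac{1}{21}\right) \frac{1}{8} \left(11 + 120 + 420\right) \left(-48\right) = \left(- \frac{1}{21}\right) \frac{1}{8} \cdot 551 \left(-48\right) = \left(- \frac{551}{168}\right) \left(-48\right) = \frac{1102}{7}$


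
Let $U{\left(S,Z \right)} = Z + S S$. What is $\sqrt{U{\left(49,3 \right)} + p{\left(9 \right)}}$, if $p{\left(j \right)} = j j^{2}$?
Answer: $\sqrt{3133} \approx 55.973$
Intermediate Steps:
$p{\left(j \right)} = j^{3}$
$U{\left(S,Z \right)} = Z + S^{2}$
$\sqrt{U{\left(49,3 \right)} + p{\left(9 \right)}} = \sqrt{\left(3 + 49^{2}\right) + 9^{3}} = \sqrt{\left(3 + 2401\right) + 729} = \sqrt{2404 + 729} = \sqrt{3133}$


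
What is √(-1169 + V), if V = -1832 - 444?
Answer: I*√3445 ≈ 58.694*I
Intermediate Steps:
V = -2276
√(-1169 + V) = √(-1169 - 2276) = √(-3445) = I*√3445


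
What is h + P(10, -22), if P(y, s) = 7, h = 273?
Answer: 280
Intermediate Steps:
h + P(10, -22) = 273 + 7 = 280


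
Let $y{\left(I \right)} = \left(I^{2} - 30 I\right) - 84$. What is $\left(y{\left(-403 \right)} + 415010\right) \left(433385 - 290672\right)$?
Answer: $84118610025$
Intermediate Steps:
$y{\left(I \right)} = -84 + I^{2} - 30 I$
$\left(y{\left(-403 \right)} + 415010\right) \left(433385 - 290672\right) = \left(\left(-84 + \left(-403\right)^{2} - -12090\right) + 415010\right) \left(433385 - 290672\right) = \left(\left(-84 + 162409 + 12090\right) + 415010\right) 142713 = \left(174415 + 415010\right) 142713 = 589425 \cdot 142713 = 84118610025$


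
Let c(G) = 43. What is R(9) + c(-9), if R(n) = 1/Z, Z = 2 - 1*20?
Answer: 773/18 ≈ 42.944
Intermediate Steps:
Z = -18 (Z = 2 - 20 = -18)
R(n) = -1/18 (R(n) = 1/(-18) = -1/18)
R(9) + c(-9) = -1/18 + 43 = 773/18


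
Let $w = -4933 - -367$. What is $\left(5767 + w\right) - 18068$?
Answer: $-16867$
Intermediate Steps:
$w = -4566$ ($w = -4933 + 367 = -4566$)
$\left(5767 + w\right) - 18068 = \left(5767 - 4566\right) - 18068 = 1201 - 18068 = -16867$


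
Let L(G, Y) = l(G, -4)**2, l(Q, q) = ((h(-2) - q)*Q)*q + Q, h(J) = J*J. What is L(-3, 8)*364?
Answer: 3148236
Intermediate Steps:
h(J) = J**2
l(Q, q) = Q + Q*q*(4 - q) (l(Q, q) = (((-2)**2 - q)*Q)*q + Q = ((4 - q)*Q)*q + Q = (Q*(4 - q))*q + Q = Q*q*(4 - q) + Q = Q + Q*q*(4 - q))
L(G, Y) = 961*G**2 (L(G, Y) = (G*(1 - 1*(-4)**2 + 4*(-4)))**2 = (G*(1 - 1*16 - 16))**2 = (G*(1 - 16 - 16))**2 = (G*(-31))**2 = (-31*G)**2 = 961*G**2)
L(-3, 8)*364 = (961*(-3)**2)*364 = (961*9)*364 = 8649*364 = 3148236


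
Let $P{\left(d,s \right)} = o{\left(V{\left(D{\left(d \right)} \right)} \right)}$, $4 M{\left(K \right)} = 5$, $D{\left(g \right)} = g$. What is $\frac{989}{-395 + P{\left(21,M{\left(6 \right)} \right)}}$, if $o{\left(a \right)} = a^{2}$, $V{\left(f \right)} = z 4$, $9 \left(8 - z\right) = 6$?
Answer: $\frac{8901}{4189} \approx 2.1249$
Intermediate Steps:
$z = \frac{22}{3}$ ($z = 8 - \frac{2}{3} = \frac{22}{3} \approx 7.3333$)
$M{\left(K \right)} = \frac{5}{4}$ ($M{\left(K \right)} = \frac{1}{4} \cdot 5 = \frac{5}{4}$)
$V{\left(f \right)} = \frac{88}{3}$ ($V{\left(f \right)} = \frac{22}{3} \cdot 4 = \frac{88}{3}$)
$P{\left(d,s \right)} = \frac{7744}{9}$ ($P{\left(d,s \right)} = \left(\frac{88}{3}\right)^{2} = \frac{7744}{9}$)
$\frac{989}{-395 + P{\left(21,M{\left(6 \right)} \right)}} = \frac{989}{-395 + \frac{7744}{9}} = \frac{989}{\frac{4189}{9}} = 989 \cdot \frac{9}{4189} = \frac{8901}{4189}$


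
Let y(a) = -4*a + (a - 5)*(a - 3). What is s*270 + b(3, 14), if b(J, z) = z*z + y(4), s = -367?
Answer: -98911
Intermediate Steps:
y(a) = -4*a + (-5 + a)*(-3 + a)
b(J, z) = -17 + z² (b(J, z) = z*z + (15 + 4² - 12*4) = z² + (15 + 16 - 48) = z² - 17 = -17 + z²)
s*270 + b(3, 14) = -367*270 + (-17 + 14²) = -99090 + (-17 + 196) = -99090 + 179 = -98911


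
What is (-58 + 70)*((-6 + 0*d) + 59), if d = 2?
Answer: 636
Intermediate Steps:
(-58 + 70)*((-6 + 0*d) + 59) = (-58 + 70)*((-6 + 0*2) + 59) = 12*((-6 + 0) + 59) = 12*(-6 + 59) = 12*53 = 636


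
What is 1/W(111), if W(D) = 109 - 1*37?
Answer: 1/72 ≈ 0.013889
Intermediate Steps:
W(D) = 72 (W(D) = 109 - 37 = 72)
1/W(111) = 1/72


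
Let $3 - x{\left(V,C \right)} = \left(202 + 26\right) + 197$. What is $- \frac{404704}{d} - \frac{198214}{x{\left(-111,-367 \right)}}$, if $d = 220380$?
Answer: $\frac{5438952029}{11625045} \approx 467.87$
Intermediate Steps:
$x{\left(V,C \right)} = -422$ ($x{\left(V,C \right)} = 3 - \left(\left(202 + 26\right) + 197\right) = 3 - \left(228 + 197\right) = 3 - 425 = -422$)
$- \frac{404704}{d} - \frac{198214}{x{\left(-111,-367 \right)}} = - \frac{404704}{220380} - \frac{198214}{-422} = \left(-404704\right) \frac{1}{220380} - - \frac{99107}{211} = - \frac{101176}{55095} + \frac{99107}{211} = \frac{5438952029}{11625045}$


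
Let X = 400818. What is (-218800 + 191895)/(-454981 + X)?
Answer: 26905/54163 ≈ 0.49674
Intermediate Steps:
(-218800 + 191895)/(-454981 + X) = (-218800 + 191895)/(-454981 + 400818) = -26905/(-54163) = -26905*(-1/54163) = 26905/54163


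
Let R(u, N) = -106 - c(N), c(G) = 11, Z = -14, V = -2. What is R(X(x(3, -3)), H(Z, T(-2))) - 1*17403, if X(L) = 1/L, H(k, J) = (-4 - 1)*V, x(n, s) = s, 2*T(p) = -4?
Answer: -17520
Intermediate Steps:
T(p) = -2 (T(p) = (1/2)*(-4) = -2)
H(k, J) = 10 (H(k, J) = (-4 - 1)*(-2) = -5*(-2) = 10)
X(L) = 1/L
R(u, N) = -117 (R(u, N) = -106 - 1*11 = -106 - 11 = -117)
R(X(x(3, -3)), H(Z, T(-2))) - 1*17403 = -117 - 1*17403 = -117 - 17403 = -17520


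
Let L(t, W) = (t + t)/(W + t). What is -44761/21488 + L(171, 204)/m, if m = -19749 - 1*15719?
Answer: -2918387399/1400986000 ≈ -2.0831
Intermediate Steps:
L(t, W) = 2*t/(W + t) (L(t, W) = (2*t)/(W + t) = 2*t/(W + t))
m = -35468 (m = -19749 - 15719 = -35468)
-44761/21488 + L(171, 204)/m = -44761/21488 + (2*171/(204 + 171))/(-35468) = -44761*1/21488 + (2*171/375)*(-1/35468) = -2633/1264 + (2*171*(1/375))*(-1/35468) = -2633/1264 + (114/125)*(-1/35468) = -2633/1264 - 57/2216750 = -2918387399/1400986000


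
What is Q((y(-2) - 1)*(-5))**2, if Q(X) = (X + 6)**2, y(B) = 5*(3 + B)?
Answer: 38416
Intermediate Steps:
y(B) = 15 + 5*B
Q(X) = (6 + X)**2
Q((y(-2) - 1)*(-5))**2 = ((6 + ((15 + 5*(-2)) - 1)*(-5))**2)**2 = ((6 + ((15 - 10) - 1)*(-5))**2)**2 = ((6 + (5 - 1)*(-5))**2)**2 = ((6 + 4*(-5))**2)**2 = ((6 - 20)**2)**2 = ((-14)**2)**2 = 196**2 = 38416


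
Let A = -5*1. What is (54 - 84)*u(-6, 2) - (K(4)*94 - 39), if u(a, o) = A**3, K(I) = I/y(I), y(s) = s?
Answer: 3695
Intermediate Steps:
A = -5
K(I) = 1 (K(I) = I/I = 1)
u(a, o) = -125 (u(a, o) = (-5)**3 = -125)
(54 - 84)*u(-6, 2) - (K(4)*94 - 39) = (54 - 84)*(-125) - (1*94 - 39) = -30*(-125) - (94 - 39) = 3750 - 1*55 = 3750 - 55 = 3695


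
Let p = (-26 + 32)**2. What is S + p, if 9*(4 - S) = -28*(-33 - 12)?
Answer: -100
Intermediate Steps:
p = 36 (p = 6**2 = 36)
S = -136 (S = 4 - (-28)*(-33 - 12)/9 = 4 - (-28)*(-45)/9 = 4 - 1/9*1260 = 4 - 140 = -136)
S + p = -136 + 36 = -100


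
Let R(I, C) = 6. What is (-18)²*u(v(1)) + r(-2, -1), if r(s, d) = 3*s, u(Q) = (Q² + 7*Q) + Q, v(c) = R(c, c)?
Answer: 27210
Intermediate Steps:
v(c) = 6
u(Q) = Q² + 8*Q
(-18)²*u(v(1)) + r(-2, -1) = (-18)²*(6*(8 + 6)) + 3*(-2) = 324*(6*14) - 6 = 324*84 - 6 = 27216 - 6 = 27210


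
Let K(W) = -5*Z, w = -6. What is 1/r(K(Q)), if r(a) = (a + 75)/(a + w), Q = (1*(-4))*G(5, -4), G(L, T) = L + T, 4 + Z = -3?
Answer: 29/110 ≈ 0.26364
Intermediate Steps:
Z = -7 (Z = -4 - 3 = -7)
Q = -4 (Q = (1*(-4))*(5 - 4) = -4*1 = -4)
K(W) = 35 (K(W) = -5*(-7) = 35)
r(a) = (75 + a)/(-6 + a) (r(a) = (a + 75)/(a - 6) = (75 + a)/(-6 + a))
1/r(K(Q)) = 1/((75 + 35)/(-6 + 35)) = 1/(110/29) = 29/110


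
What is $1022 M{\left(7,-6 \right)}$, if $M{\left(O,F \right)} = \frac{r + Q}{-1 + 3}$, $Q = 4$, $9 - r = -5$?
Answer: $9198$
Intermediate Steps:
$r = 14$ ($r = 9 - -5 = 9 + 5 = 14$)
$M{\left(O,F \right)} = 9$ ($M{\left(O,F \right)} = \frac{14 + 4}{-1 + 3} = \frac{18}{2} = 18 \cdot \frac{1}{2} = 9$)
$1022 M{\left(7,-6 \right)} = 1022 \cdot 9 = 9198$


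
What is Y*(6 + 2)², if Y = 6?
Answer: 384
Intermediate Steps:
Y*(6 + 2)² = 6*(6 + 2)² = 6*8² = 6*64 = 384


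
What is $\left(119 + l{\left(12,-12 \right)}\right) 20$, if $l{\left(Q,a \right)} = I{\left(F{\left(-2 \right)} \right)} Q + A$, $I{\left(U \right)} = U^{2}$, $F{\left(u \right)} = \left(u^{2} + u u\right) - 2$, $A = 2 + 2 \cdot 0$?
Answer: $11060$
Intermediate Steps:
$A = 2$ ($A = 2 + 0 = 2$)
$F{\left(u \right)} = -2 + 2 u^{2}$ ($F{\left(u \right)} = \left(u^{2} + u^{2}\right) - 2 = 2 u^{2} - 2 = -2 + 2 u^{2}$)
$l{\left(Q,a \right)} = 2 + 36 Q$ ($l{\left(Q,a \right)} = \left(-2 + 2 \left(-2\right)^{2}\right)^{2} Q + 2 = \left(-2 + 2 \cdot 4\right)^{2} Q + 2 = \left(-2 + 8\right)^{2} Q + 2 = 6^{2} Q + 2 = 36 Q + 2 = 2 + 36 Q$)
$\left(119 + l{\left(12,-12 \right)}\right) 20 = \left(119 + \left(2 + 36 \cdot 12\right)\right) 20 = \left(119 + \left(2 + 432\right)\right) 20 = \left(119 + 434\right) 20 = 553 \cdot 20 = 11060$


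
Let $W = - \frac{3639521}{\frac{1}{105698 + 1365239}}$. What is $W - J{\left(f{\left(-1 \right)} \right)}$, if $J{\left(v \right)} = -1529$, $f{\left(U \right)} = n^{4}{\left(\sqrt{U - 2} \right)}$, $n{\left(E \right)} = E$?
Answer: $-5353506099648$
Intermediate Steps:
$W = -5353506101177$ ($W = - \frac{3639521}{\frac{1}{1470937}} = - 3639521 \frac{1}{\frac{1}{1470937}} = \left(-3639521\right) 1470937 = -5353506101177$)
$f{\left(U \right)} = \left(-2 + U\right)^{2}$ ($f{\left(U \right)} = \left(\sqrt{U - 2}\right)^{4} = \left(\sqrt{-2 + U}\right)^{4} = \left(-2 + U\right)^{2}$)
$W - J{\left(f{\left(-1 \right)} \right)} = -5353506101177 - -1529 = -5353506101177 + 1529 = -5353506099648$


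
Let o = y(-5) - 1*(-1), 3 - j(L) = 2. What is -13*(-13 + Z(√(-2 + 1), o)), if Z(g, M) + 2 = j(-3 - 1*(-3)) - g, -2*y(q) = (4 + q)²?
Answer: 182 + 13*I ≈ 182.0 + 13.0*I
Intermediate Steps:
y(q) = -(4 + q)²/2
j(L) = 1 (j(L) = 3 - 1*2 = 3 - 2 = 1)
o = ½ (o = -(4 - 5)²/2 - 1*(-1) = -½*(-1)² + 1 = -½*1 + 1 = -½ + 1 = ½ ≈ 0.50000)
Z(g, M) = -1 - g (Z(g, M) = -2 + (1 - g) = -1 - g)
-13*(-13 + Z(√(-2 + 1), o)) = -13*(-13 + (-1 - √(-2 + 1))) = -13*(-13 + (-1 - √(-1))) = -13*(-13 + (-1 - I)) = -13*(-14 - I) = 182 + 13*I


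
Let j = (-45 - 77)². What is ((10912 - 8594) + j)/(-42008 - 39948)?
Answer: -8601/40978 ≈ -0.20989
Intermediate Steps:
j = 14884 (j = (-122)² = 14884)
((10912 - 8594) + j)/(-42008 - 39948) = ((10912 - 8594) + 14884)/(-42008 - 39948) = (2318 + 14884)/(-81956) = 17202*(-1/81956) = -8601/40978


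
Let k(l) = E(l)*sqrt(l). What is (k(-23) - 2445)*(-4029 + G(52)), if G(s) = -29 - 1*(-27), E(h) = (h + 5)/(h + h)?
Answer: 9855795 - 36279*I*sqrt(23)/23 ≈ 9.8558e+6 - 7564.7*I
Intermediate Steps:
E(h) = (5 + h)/(2*h) (E(h) = (5 + h)/((2*h)) = (5 + h)*(1/(2*h)) = (5 + h)/(2*h))
G(s) = -2 (G(s) = -29 + 27 = -2)
k(l) = (5 + l)/(2*sqrt(l)) (k(l) = ((5 + l)/(2*l))*sqrt(l) = (5 + l)/(2*sqrt(l)))
(k(-23) - 2445)*(-4029 + G(52)) = ((5 - 23)/(2*sqrt(-23)) - 2445)*(-4029 - 2) = ((1/2)*(-I*sqrt(23)/23)*(-18) - 2445)*(-4031) = (9*I*sqrt(23)/23 - 2445)*(-4031) = (-2445 + 9*I*sqrt(23)/23)*(-4031) = 9855795 - 36279*I*sqrt(23)/23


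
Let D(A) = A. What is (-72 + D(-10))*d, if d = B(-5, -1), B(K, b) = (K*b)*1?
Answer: -410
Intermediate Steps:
B(K, b) = K*b
d = 5 (d = -5*(-1) = 5)
(-72 + D(-10))*d = (-72 - 10)*5 = -82*5 = -410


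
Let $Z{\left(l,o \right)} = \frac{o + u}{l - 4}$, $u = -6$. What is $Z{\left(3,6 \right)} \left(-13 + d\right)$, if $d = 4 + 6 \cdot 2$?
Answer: $0$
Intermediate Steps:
$d = 16$ ($d = 4 + 12 = 16$)
$Z{\left(l,o \right)} = \frac{-6 + o}{-4 + l}$ ($Z{\left(l,o \right)} = \frac{o - 6}{l - 4} = \frac{-6 + o}{-4 + l}$)
$Z{\left(3,6 \right)} \left(-13 + d\right) = \frac{-6 + 6}{-4 + 3} \left(-13 + 16\right) = \frac{1}{-1} \cdot 0 \cdot 3 = \left(-1\right) 0 \cdot 3 = 0 \cdot 3 = 0$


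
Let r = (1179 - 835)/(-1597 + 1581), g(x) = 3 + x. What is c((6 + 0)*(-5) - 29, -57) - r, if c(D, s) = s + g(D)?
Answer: -183/2 ≈ -91.500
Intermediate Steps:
c(D, s) = 3 + D + s (c(D, s) = s + (3 + D) = 3 + D + s)
r = -43/2 (r = 344/(-16) = 344*(-1/16) = -43/2 ≈ -21.500)
c((6 + 0)*(-5) - 29, -57) - r = (3 + ((6 + 0)*(-5) - 29) - 57) - 1*(-43/2) = (3 + (6*(-5) - 29) - 57) + 43/2 = (3 + (-30 - 29) - 57) + 43/2 = (3 - 59 - 57) + 43/2 = -113 + 43/2 = -183/2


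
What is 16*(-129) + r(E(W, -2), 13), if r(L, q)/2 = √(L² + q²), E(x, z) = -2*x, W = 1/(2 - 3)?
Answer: -2064 + 2*√173 ≈ -2037.7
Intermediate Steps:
W = -1 (W = 1/(-1) = -1)
r(L, q) = 2*√(L² + q²)
16*(-129) + r(E(W, -2), 13) = 16*(-129) + 2*√((-2*(-1))² + 13²) = -2064 + 2*√(2² + 169) = -2064 + 2*√(4 + 169) = -2064 + 2*√173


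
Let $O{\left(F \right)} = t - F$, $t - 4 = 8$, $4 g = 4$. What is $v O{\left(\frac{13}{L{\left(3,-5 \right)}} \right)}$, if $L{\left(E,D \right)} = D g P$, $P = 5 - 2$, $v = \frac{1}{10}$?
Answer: $\frac{193}{150} \approx 1.2867$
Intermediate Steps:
$g = 1$ ($g = \frac{1}{4} \cdot 4 = 1$)
$t = 12$ ($t = 4 + 8 = 12$)
$v = \frac{1}{10} \approx 0.1$
$P = 3$
$L{\left(E,D \right)} = 3 D$ ($L{\left(E,D \right)} = D 1 \cdot 3 = D 3 = 3 D$)
$O{\left(F \right)} = 12 - F$
$v O{\left(\frac{13}{L{\left(3,-5 \right)}} \right)} = \frac{12 - \frac{13}{3 \left(-5\right)}}{10} = \frac{12 - \frac{13}{-15}}{10} = \frac{12 - 13 \left(- \frac{1}{15}\right)}{10} = \frac{12 - - \frac{13}{15}}{10} = \frac{12 + \frac{13}{15}}{10} = \frac{1}{10} \cdot \frac{193}{15} = \frac{193}{150}$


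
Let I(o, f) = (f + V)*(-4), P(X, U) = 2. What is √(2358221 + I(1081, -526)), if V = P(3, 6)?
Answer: √2360317 ≈ 1536.3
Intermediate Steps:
V = 2
I(o, f) = -8 - 4*f (I(o, f) = (f + 2)*(-4) = (2 + f)*(-4) = -8 - 4*f)
√(2358221 + I(1081, -526)) = √(2358221 + (-8 - 4*(-526))) = √(2358221 + (-8 + 2104)) = √(2358221 + 2096) = √2360317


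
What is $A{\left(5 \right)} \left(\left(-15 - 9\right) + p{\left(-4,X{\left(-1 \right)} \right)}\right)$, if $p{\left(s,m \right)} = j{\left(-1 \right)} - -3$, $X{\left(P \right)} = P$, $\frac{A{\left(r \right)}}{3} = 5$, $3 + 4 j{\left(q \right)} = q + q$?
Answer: $- \frac{1335}{4} \approx -333.75$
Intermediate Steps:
$j{\left(q \right)} = - \frac{3}{4} + \frac{q}{2}$ ($j{\left(q \right)} = - \frac{3}{4} + \frac{q + q}{4} = - \frac{3}{4} + \frac{2 q}{4} = - \frac{3}{4} + \frac{q}{2}$)
$A{\left(r \right)} = 15$ ($A{\left(r \right)} = 3 \cdot 5 = 15$)
$p{\left(s,m \right)} = \frac{7}{4}$ ($p{\left(s,m \right)} = \left(- \frac{3}{4} + \frac{1}{2} \left(-1\right)\right) - -3 = \left(- \frac{3}{4} - \frac{1}{2}\right) + 3 = - \frac{5}{4} + 3 = \frac{7}{4}$)
$A{\left(5 \right)} \left(\left(-15 - 9\right) + p{\left(-4,X{\left(-1 \right)} \right)}\right) = 15 \left(\left(-15 - 9\right) + \frac{7}{4}\right) = 15 \left(-24 + \frac{7}{4}\right) = 15 \left(- \frac{89}{4}\right) = - \frac{1335}{4}$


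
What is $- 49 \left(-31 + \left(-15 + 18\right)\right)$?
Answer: $1372$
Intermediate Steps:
$- 49 \left(-31 + \left(-15 + 18\right)\right) = - 49 \left(-31 + 3\right) = \left(-49\right) \left(-28\right) = 1372$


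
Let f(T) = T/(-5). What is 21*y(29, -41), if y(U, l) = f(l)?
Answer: 861/5 ≈ 172.20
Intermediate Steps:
f(T) = -T/5 (f(T) = T*(-⅕) = -T/5)
y(U, l) = -l/5
21*y(29, -41) = 21*(-⅕*(-41)) = 21*(41/5) = 861/5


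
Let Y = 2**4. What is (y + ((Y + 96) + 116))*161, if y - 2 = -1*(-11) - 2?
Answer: 38479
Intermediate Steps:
Y = 16
y = 11 (y = 2 + (-1*(-11) - 2) = 2 + (11 - 2) = 2 + 9 = 11)
(y + ((Y + 96) + 116))*161 = (11 + ((16 + 96) + 116))*161 = (11 + (112 + 116))*161 = (11 + 228)*161 = 239*161 = 38479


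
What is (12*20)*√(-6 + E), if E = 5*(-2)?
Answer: 960*I ≈ 960.0*I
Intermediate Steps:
E = -10
(12*20)*√(-6 + E) = (12*20)*√(-6 - 10) = 240*√(-16) = 240*(4*I) = 960*I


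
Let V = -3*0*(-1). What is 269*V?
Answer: 0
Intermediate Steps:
V = 0 (V = 0*(-1) = 0)
269*V = 269*0 = 0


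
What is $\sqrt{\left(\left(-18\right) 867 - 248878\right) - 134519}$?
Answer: $i \sqrt{399003} \approx 631.67 i$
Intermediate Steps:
$\sqrt{\left(\left(-18\right) 867 - 248878\right) - 134519} = \sqrt{\left(-15606 - 248878\right) - 134519} = \sqrt{-264484 - 134519} = \sqrt{-399003} = i \sqrt{399003}$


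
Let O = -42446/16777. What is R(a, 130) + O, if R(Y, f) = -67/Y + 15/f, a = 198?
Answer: -3128579/1136421 ≈ -2.7530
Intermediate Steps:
O = -2234/883 (O = -42446*1/16777 = -2234/883 ≈ -2.5300)
R(a, 130) + O = (-67/198 + 15/130) - 2234/883 = (-67*1/198 + 15*(1/130)) - 2234/883 = (-67/198 + 3/26) - 2234/883 = -287/1287 - 2234/883 = -3128579/1136421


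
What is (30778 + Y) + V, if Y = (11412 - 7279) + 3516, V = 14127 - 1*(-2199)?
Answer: 54753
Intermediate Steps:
V = 16326 (V = 14127 + 2199 = 16326)
Y = 7649 (Y = 4133 + 3516 = 7649)
(30778 + Y) + V = (30778 + 7649) + 16326 = 38427 + 16326 = 54753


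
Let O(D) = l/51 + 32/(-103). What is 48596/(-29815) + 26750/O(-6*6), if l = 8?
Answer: -2094787990909/12045260 ≈ -1.7391e+5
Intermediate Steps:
O(D) = -808/5253 (O(D) = 8/51 + 32/(-103) = 8*(1/51) + 32*(-1/103) = 8/51 - 32/103 = -808/5253)
48596/(-29815) + 26750/O(-6*6) = 48596/(-29815) + 26750/(-808/5253) = 48596*(-1/29815) + 26750*(-5253/808) = -48596/29815 - 70258875/404 = -2094787990909/12045260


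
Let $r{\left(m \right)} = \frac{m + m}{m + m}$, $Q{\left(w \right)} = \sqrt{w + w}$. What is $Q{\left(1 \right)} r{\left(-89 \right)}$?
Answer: $\sqrt{2} \approx 1.4142$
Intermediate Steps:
$Q{\left(w \right)} = \sqrt{2} \sqrt{w}$ ($Q{\left(w \right)} = \sqrt{2 w} = \sqrt{2} \sqrt{w}$)
$r{\left(m \right)} = 1$ ($r{\left(m \right)} = \frac{2 m}{2 m} = 2 m \frac{1}{2 m} = 1$)
$Q{\left(1 \right)} r{\left(-89 \right)} = \sqrt{2} \sqrt{1} \cdot 1 = \sqrt{2} \cdot 1 \cdot 1 = \sqrt{2} \cdot 1 = \sqrt{2}$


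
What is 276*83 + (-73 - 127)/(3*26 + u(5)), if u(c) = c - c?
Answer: 893312/39 ≈ 22905.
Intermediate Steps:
u(c) = 0
276*83 + (-73 - 127)/(3*26 + u(5)) = 276*83 + (-73 - 127)/(3*26 + 0) = 22908 - 200/(78 + 0) = 22908 - 200/78 = 22908 - 200*1/78 = 22908 - 100/39 = 893312/39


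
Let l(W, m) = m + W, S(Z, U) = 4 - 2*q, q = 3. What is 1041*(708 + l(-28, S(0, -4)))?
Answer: 705798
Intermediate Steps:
S(Z, U) = -2 (S(Z, U) = 4 - 2*3 = 4 - 6 = -2)
l(W, m) = W + m
1041*(708 + l(-28, S(0, -4))) = 1041*(708 + (-28 - 2)) = 1041*(708 - 30) = 1041*678 = 705798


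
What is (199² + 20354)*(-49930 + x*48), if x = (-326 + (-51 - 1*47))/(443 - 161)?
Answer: -140900365410/47 ≈ -2.9979e+9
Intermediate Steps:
x = -212/141 (x = (-326 + (-51 - 47))/282 = (-326 - 98)*(1/282) = -424*1/282 = -212/141 ≈ -1.5035)
(199² + 20354)*(-49930 + x*48) = (199² + 20354)*(-49930 - 212/141*48) = (39601 + 20354)*(-49930 - 3392/47) = 59955*(-2350102/47) = -140900365410/47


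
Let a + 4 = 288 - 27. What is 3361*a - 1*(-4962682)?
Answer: 5826459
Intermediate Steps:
a = 257 (a = -4 + (288 - 27) = -4 + 261 = 257)
3361*a - 1*(-4962682) = 3361*257 - 1*(-4962682) = 863777 + 4962682 = 5826459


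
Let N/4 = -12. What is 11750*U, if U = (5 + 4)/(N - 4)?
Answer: -52875/26 ≈ -2033.7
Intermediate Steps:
N = -48 (N = 4*(-12) = -48)
U = -9/52 (U = (5 + 4)/(-48 - 4) = 9/(-52) = 9*(-1/52) = -9/52 ≈ -0.17308)
11750*U = 11750*(-9/52) = -52875/26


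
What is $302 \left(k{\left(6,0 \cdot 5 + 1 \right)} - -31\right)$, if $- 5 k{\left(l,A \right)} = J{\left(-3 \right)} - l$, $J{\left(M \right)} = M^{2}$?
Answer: $\frac{45904}{5} \approx 9180.8$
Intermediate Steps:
$k{\left(l,A \right)} = - \frac{9}{5} + \frac{l}{5}$ ($k{\left(l,A \right)} = - \frac{\left(-3\right)^{2} - l}{5} = - \frac{9 - l}{5} = - \frac{9}{5} + \frac{l}{5}$)
$302 \left(k{\left(6,0 \cdot 5 + 1 \right)} - -31\right) = 302 \left(\left(- \frac{9}{5} + \frac{1}{5} \cdot 6\right) - -31\right) = 302 \left(\left(- \frac{9}{5} + \frac{6}{5}\right) + 31\right) = 302 \left(- \frac{3}{5} + 31\right) = 302 \cdot \frac{152}{5} = \frac{45904}{5}$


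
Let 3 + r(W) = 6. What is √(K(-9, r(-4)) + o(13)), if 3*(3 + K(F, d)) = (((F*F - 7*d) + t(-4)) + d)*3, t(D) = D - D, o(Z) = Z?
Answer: √73 ≈ 8.5440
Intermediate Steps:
t(D) = 0
r(W) = 3 (r(W) = -3 + 6 = 3)
K(F, d) = -3 + F² - 6*d (K(F, d) = -3 + ((((F*F - 7*d) + 0) + d)*3)/3 = -3 + ((((F² - 7*d) + 0) + d)*3)/3 = -3 + (((F² - 7*d) + d)*3)/3 = -3 + ((F² - 6*d)*3)/3 = -3 + (-18*d + 3*F²)/3 = -3 + (F² - 6*d) = -3 + F² - 6*d)
√(K(-9, r(-4)) + o(13)) = √((-3 + (-9)² - 6*3) + 13) = √((-3 + 81 - 18) + 13) = √(60 + 13) = √73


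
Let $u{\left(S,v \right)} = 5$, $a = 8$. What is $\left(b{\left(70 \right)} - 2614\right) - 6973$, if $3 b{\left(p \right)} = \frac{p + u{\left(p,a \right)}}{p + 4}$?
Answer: $- \frac{709413}{74} \approx -9586.7$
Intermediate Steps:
$b{\left(p \right)} = \frac{5 + p}{3 \left(4 + p\right)}$ ($b{\left(p \right)} = \frac{\left(p + 5\right) \frac{1}{p + 4}}{3} = \frac{\left(5 + p\right) \frac{1}{4 + p}}{3} = \frac{\frac{1}{4 + p} \left(5 + p\right)}{3} = \frac{5 + p}{3 \left(4 + p\right)}$)
$\left(b{\left(70 \right)} - 2614\right) - 6973 = \left(\frac{5 + 70}{3 \left(4 + 70\right)} - 2614\right) - 6973 = \left(\frac{1}{3} \cdot \frac{1}{74} \cdot 75 - 2614\right) - 6973 = \left(\frac{25}{74} - 2614\right) - 6973 = - \frac{193411}{74} - 6973 = - \frac{709413}{74}$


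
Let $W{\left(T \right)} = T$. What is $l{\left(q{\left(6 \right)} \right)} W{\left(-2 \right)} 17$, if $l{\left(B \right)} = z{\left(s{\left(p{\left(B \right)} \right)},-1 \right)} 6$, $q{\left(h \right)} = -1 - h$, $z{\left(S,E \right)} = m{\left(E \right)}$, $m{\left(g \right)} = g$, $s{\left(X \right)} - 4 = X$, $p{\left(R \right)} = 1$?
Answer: $204$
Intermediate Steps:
$s{\left(X \right)} = 4 + X$
$z{\left(S,E \right)} = E$
$l{\left(B \right)} = -6$ ($l{\left(B \right)} = \left(-1\right) 6 = -6$)
$l{\left(q{\left(6 \right)} \right)} W{\left(-2 \right)} 17 = \left(-6\right) \left(-2\right) 17 = 12 \cdot 17 = 204$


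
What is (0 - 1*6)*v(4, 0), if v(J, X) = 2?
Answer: -12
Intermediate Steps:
(0 - 1*6)*v(4, 0) = (0 - 1*6)*2 = (0 - 6)*2 = -6*2 = -12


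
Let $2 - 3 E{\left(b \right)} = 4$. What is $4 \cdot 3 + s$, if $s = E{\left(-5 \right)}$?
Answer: $\frac{34}{3} \approx 11.333$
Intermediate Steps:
$E{\left(b \right)} = - \frac{2}{3}$ ($E{\left(b \right)} = \frac{2}{3} - \frac{4}{3} = - \frac{2}{3}$)
$s = - \frac{2}{3} \approx -0.66667$
$4 \cdot 3 + s = 4 \cdot 3 - \frac{2}{3} = 12 - \frac{2}{3} = \frac{34}{3}$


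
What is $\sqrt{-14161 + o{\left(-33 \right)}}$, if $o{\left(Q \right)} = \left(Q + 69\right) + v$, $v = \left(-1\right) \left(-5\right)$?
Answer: $2 i \sqrt{3530} \approx 118.83 i$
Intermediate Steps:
$v = 5$
$o{\left(Q \right)} = 74 + Q$ ($o{\left(Q \right)} = \left(Q + 69\right) + 5 = \left(69 + Q\right) + 5 = 74 + Q$)
$\sqrt{-14161 + o{\left(-33 \right)}} = \sqrt{-14161 + \left(74 - 33\right)} = \sqrt{-14161 + 41} = \sqrt{-14120} = 2 i \sqrt{3530}$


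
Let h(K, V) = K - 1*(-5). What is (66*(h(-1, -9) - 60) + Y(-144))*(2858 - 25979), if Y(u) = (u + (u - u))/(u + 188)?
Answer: 940839732/11 ≈ 8.5531e+7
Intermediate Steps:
h(K, V) = 5 + K (h(K, V) = K + 5 = 5 + K)
Y(u) = u/(188 + u) (Y(u) = (u + 0)/(188 + u) = u/(188 + u))
(66*(h(-1, -9) - 60) + Y(-144))*(2858 - 25979) = (66*((5 - 1) - 60) - 144/(188 - 144))*(2858 - 25979) = (66*(4 - 60) - 144/44)*(-23121) = (66*(-56) - 144*1/44)*(-23121) = (-3696 - 36/11)*(-23121) = -40692/11*(-23121) = 940839732/11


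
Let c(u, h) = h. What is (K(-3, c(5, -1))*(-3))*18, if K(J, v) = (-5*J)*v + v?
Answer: 864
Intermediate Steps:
K(J, v) = v - 5*J*v (K(J, v) = -5*J*v + v = v - 5*J*v)
(K(-3, c(5, -1))*(-3))*18 = (-(1 - 5*(-3))*(-3))*18 = (-(1 + 15)*(-3))*18 = (-1*16*(-3))*18 = -16*(-3)*18 = 48*18 = 864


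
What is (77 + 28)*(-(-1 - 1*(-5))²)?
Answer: -1680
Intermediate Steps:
(77 + 28)*(-(-1 - 1*(-5))²) = 105*(-(-1 + 5)²) = 105*(-1*4²) = 105*(-1*16) = 105*(-16) = -1680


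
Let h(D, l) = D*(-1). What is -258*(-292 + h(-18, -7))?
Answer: 70692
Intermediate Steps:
h(D, l) = -D
-258*(-292 + h(-18, -7)) = -258*(-292 - 1*(-18)) = -258*(-292 + 18) = -258*(-274) = 70692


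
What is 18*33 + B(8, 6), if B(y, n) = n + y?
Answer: 608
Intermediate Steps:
18*33 + B(8, 6) = 18*33 + (6 + 8) = 594 + 14 = 608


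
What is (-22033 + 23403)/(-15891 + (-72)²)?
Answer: -1370/10707 ≈ -0.12795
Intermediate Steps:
(-22033 + 23403)/(-15891 + (-72)²) = 1370/(-15891 + 5184) = 1370/(-10707) = 1370*(-1/10707) = -1370/10707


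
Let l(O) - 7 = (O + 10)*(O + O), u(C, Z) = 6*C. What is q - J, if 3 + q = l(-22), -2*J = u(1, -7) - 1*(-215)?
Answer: 1285/2 ≈ 642.50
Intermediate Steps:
l(O) = 7 + 2*O*(10 + O) (l(O) = 7 + (O + 10)*(O + O) = 7 + (10 + O)*(2*O) = 7 + 2*O*(10 + O))
J = -221/2 (J = -(6*1 - 1*(-215))/2 = -(6 + 215)/2 = -½*221 = -221/2 ≈ -110.50)
q = 532 (q = -3 + (7 + 2*(-22)² + 20*(-22)) = -3 + (7 + 2*484 - 440) = -3 + (7 + 968 - 440) = -3 + 535 = 532)
q - J = 532 - 1*(-221/2) = 532 + 221/2 = 1285/2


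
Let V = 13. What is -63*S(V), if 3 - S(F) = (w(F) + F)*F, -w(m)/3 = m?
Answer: -21483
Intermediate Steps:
w(m) = -3*m
S(F) = 3 + 2*F² (S(F) = 3 - (-3*F + F)*F = 3 - (-2*F)*F = 3 - (-2)*F² = 3 + 2*F²)
-63*S(V) = -63*(3 + 2*13²) = -63*(3 + 2*169) = -63*(3 + 338) = -63*341 = -21483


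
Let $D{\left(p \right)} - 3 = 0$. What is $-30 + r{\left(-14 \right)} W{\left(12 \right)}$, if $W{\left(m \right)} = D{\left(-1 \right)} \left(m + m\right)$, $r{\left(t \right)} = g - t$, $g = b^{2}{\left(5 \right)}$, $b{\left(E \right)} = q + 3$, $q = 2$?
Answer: $2778$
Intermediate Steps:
$D{\left(p \right)} = 3$ ($D{\left(p \right)} = 3 + 0 = 3$)
$b{\left(E \right)} = 5$ ($b{\left(E \right)} = 2 + 3 = 5$)
$g = 25$ ($g = 5^{2} = 25$)
$r{\left(t \right)} = 25 - t$
$W{\left(m \right)} = 6 m$ ($W{\left(m \right)} = 3 \left(m + m\right) = 3 \cdot 2 m = 6 m$)
$-30 + r{\left(-14 \right)} W{\left(12 \right)} = -30 + \left(25 - -14\right) 6 \cdot 12 = -30 + \left(25 + 14\right) 72 = -30 + 39 \cdot 72 = -30 + 2808 = 2778$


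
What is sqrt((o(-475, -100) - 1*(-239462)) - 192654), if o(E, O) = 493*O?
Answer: 2*I*sqrt(623) ≈ 49.92*I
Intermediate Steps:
sqrt((o(-475, -100) - 1*(-239462)) - 192654) = sqrt((493*(-100) - 1*(-239462)) - 192654) = sqrt((-49300 + 239462) - 192654) = sqrt(190162 - 192654) = sqrt(-2492) = 2*I*sqrt(623)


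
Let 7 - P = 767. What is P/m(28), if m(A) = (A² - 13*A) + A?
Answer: -95/56 ≈ -1.6964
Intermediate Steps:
P = -760 (P = 7 - 1*767 = 7 - 767 = -760)
m(A) = A² - 12*A
P/m(28) = -760*1/(28*(-12 + 28)) = -760/(28*16) = -760/448 = -760*1/448 = -95/56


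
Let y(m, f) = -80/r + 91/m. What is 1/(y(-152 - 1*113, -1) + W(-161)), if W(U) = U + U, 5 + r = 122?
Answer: -31005/10015457 ≈ -0.0030957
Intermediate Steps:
r = 117 (r = -5 + 122 = 117)
W(U) = 2*U
y(m, f) = -80/117 + 91/m
1/(y(-152 - 1*113, -1) + W(-161)) = 1/((-80/117 + 91/(-152 - 1*113)) + 2*(-161)) = 1/((-80/117 + 91/(-152 - 113)) - 322) = 1/((-80/117 + 91/(-265)) - 322) = 1/((-80/117 + 91*(-1/265)) - 322) = 1/((-80/117 - 91/265) - 322) = 1/(-31847/31005 - 322) = 1/(-10015457/31005) = -31005/10015457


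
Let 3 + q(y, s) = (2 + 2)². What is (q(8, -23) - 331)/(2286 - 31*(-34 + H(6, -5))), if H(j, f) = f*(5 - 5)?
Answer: -159/1670 ≈ -0.095210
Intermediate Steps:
H(j, f) = 0 (H(j, f) = f*0 = 0)
q(y, s) = 13 (q(y, s) = -3 + (2 + 2)² = -3 + 4² = -3 + 16 = 13)
(q(8, -23) - 331)/(2286 - 31*(-34 + H(6, -5))) = (13 - 331)/(2286 - 31*(-34 + 0)) = -318/(2286 - 31*(-34)) = -318/(2286 + 1054) = -318/3340 = -318*1/3340 = -159/1670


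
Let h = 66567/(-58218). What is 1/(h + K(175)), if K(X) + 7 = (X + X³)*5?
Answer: 19406/520036978469 ≈ 3.7317e-8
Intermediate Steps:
K(X) = -7 + 5*X + 5*X³ (K(X) = -7 + (X + X³)*5 = -7 + (5*X + 5*X³) = -7 + 5*X + 5*X³)
h = -22189/19406 (h = 66567*(-1/58218) = -22189/19406 ≈ -1.1434)
1/(h + K(175)) = 1/(-22189/19406 + (-7 + 5*175 + 5*175³)) = 1/(-22189/19406 + (-7 + 875 + 5*5359375)) = 1/(-22189/19406 + (-7 + 875 + 26796875)) = 1/(-22189/19406 + 26797743) = 1/(520036978469/19406) = 19406/520036978469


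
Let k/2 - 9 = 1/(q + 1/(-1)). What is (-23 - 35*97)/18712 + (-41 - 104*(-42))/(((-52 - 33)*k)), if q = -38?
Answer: -210067321/69585250 ≈ -3.0188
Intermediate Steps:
k = 700/39 (k = 18 + 2/(-38 + 1/(-1)) = 18 + 2/(-38 - 1) = 18 + 2/(-39) = 18 + 2*(-1/39) = 18 - 2/39 = 700/39 ≈ 17.949)
(-23 - 35*97)/18712 + (-41 - 104*(-42))/(((-52 - 33)*k)) = (-23 - 35*97)/18712 + (-41 - 104*(-42))/(((-52 - 33)*(700/39))) = (-23 - 3395)*(1/18712) + (-41 + 4368)/((-85*700/39)) = -3418*1/18712 + 4327/(-59500/39) = -1709/9356 + 4327*(-39/59500) = -1709/9356 - 168753/59500 = -210067321/69585250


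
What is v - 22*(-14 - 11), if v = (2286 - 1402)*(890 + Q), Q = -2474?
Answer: -1399706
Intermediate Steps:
v = -1400256 (v = (2286 - 1402)*(890 - 2474) = 884*(-1584) = -1400256)
v - 22*(-14 - 11) = -1400256 - 22*(-14 - 11) = -1400256 - 22*(-25) = -1400256 - 1*(-550) = -1400256 + 550 = -1399706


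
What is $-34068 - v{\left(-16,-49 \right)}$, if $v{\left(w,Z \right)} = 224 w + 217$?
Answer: $-30701$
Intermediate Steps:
$v{\left(w,Z \right)} = 217 + 224 w$
$-34068 - v{\left(-16,-49 \right)} = -34068 - \left(217 + 224 \left(-16\right)\right) = -34068 - \left(217 - 3584\right) = -34068 - -3367 = -34068 + 3367 = -30701$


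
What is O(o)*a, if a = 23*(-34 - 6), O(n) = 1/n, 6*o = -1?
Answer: 5520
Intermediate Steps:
o = -⅙ (o = (⅙)*(-1) = -⅙ ≈ -0.16667)
O(n) = 1/n
a = -920 (a = 23*(-40) = -920)
O(o)*a = -920/(-⅙) = -6*(-920) = 5520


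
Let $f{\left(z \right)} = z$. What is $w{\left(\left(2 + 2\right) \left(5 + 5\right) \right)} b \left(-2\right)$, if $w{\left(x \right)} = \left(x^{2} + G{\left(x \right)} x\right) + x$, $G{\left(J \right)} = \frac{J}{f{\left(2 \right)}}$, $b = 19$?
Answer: $-92720$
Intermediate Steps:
$G{\left(J \right)} = \frac{J}{2}$
$w{\left(x \right)} = x + \frac{3 x^{2}}{2}$ ($w{\left(x \right)} = \left(x^{2} + \frac{x}{2} x\right) + x = \left(x^{2} + \frac{x^{2}}{2}\right) + x = \frac{3 x^{2}}{2} + x = x + \frac{3 x^{2}}{2}$)
$w{\left(\left(2 + 2\right) \left(5 + 5\right) \right)} b \left(-2\right) = \frac{\left(2 + 2\right) \left(5 + 5\right) \left(2 + 3 \left(2 + 2\right) \left(5 + 5\right)\right)}{2} \cdot 19 \left(-2\right) = \frac{4 \cdot 10 \left(2 + 3 \cdot 4 \cdot 10\right)}{2} \cdot 19 \left(-2\right) = \frac{1}{2} \cdot 40 \left(2 + 3 \cdot 40\right) 19 \left(-2\right) = \frac{1}{2} \cdot 40 \left(2 + 120\right) 19 \left(-2\right) = \frac{1}{2} \cdot 40 \cdot 122 \cdot 19 \left(-2\right) = 2440 \cdot 19 \left(-2\right) = 46360 \left(-2\right) = -92720$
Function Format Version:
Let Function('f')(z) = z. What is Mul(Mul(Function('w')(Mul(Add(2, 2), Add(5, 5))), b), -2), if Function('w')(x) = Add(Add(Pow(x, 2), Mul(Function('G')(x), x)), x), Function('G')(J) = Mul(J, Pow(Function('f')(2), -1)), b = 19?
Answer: -92720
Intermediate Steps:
Function('G')(J) = Mul(Rational(1, 2), J) (Function('G')(J) = Mul(J, Pow(2, -1)) = Mul(J, Rational(1, 2)) = Mul(Rational(1, 2), J))
Function('w')(x) = Add(x, Mul(Rational(3, 2), Pow(x, 2))) (Function('w')(x) = Add(Add(Pow(x, 2), Mul(Mul(Rational(1, 2), x), x)), x) = Add(Add(Pow(x, 2), Mul(Rational(1, 2), Pow(x, 2))), x) = Add(Mul(Rational(3, 2), Pow(x, 2)), x) = Add(x, Mul(Rational(3, 2), Pow(x, 2))))
Mul(Mul(Function('w')(Mul(Add(2, 2), Add(5, 5))), b), -2) = Mul(Mul(Mul(Rational(1, 2), Mul(Add(2, 2), Add(5, 5)), Add(2, Mul(3, Mul(Add(2, 2), Add(5, 5))))), 19), -2) = Mul(Mul(Mul(Rational(1, 2), Mul(4, 10), Add(2, Mul(3, Mul(4, 10)))), 19), -2) = Mul(Mul(Mul(Rational(1, 2), 40, Add(2, Mul(3, 40))), 19), -2) = Mul(Mul(Mul(Rational(1, 2), 40, Add(2, 120)), 19), -2) = Mul(Mul(Mul(Rational(1, 2), 40, 122), 19), -2) = Mul(Mul(2440, 19), -2) = Mul(46360, -2) = -92720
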